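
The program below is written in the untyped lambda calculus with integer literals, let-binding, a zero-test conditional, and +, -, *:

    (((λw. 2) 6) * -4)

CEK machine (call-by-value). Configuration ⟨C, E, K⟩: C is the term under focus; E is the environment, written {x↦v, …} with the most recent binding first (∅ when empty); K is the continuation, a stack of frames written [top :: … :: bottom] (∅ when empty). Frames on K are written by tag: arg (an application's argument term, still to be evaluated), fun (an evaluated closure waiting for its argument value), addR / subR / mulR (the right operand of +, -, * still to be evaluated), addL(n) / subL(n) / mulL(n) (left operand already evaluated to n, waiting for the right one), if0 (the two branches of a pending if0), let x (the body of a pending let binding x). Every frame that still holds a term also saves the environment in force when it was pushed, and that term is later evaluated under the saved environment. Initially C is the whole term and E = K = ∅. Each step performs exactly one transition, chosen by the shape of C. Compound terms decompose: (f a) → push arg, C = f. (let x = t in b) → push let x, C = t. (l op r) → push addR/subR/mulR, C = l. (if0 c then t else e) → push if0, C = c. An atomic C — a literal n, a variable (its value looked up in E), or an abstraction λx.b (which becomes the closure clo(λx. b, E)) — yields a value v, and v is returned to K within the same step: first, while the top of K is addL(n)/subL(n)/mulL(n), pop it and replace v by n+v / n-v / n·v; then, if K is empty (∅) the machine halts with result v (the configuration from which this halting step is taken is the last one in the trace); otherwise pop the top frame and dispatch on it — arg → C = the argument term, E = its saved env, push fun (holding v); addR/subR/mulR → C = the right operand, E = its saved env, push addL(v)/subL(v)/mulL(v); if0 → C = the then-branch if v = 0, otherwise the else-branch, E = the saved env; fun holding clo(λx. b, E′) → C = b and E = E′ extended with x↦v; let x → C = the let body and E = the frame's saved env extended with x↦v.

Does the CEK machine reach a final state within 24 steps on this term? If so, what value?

Answer: -8

Execution trace:
0. <C=(((λw. 2) 6) * -4), E=∅, K=∅>
1. <C=((λw. 2) 6), E=∅, K=[mulR]>
2. <C=(λw. 2), E=∅, K=[arg :: mulR]>
3. <C=6, E=∅, K=[fun :: mulR]>
4. <C=2, E={w↦6}, K=[mulR]>
5. <C=-4, E=∅, K=[mulL(2)]>
→ final value -8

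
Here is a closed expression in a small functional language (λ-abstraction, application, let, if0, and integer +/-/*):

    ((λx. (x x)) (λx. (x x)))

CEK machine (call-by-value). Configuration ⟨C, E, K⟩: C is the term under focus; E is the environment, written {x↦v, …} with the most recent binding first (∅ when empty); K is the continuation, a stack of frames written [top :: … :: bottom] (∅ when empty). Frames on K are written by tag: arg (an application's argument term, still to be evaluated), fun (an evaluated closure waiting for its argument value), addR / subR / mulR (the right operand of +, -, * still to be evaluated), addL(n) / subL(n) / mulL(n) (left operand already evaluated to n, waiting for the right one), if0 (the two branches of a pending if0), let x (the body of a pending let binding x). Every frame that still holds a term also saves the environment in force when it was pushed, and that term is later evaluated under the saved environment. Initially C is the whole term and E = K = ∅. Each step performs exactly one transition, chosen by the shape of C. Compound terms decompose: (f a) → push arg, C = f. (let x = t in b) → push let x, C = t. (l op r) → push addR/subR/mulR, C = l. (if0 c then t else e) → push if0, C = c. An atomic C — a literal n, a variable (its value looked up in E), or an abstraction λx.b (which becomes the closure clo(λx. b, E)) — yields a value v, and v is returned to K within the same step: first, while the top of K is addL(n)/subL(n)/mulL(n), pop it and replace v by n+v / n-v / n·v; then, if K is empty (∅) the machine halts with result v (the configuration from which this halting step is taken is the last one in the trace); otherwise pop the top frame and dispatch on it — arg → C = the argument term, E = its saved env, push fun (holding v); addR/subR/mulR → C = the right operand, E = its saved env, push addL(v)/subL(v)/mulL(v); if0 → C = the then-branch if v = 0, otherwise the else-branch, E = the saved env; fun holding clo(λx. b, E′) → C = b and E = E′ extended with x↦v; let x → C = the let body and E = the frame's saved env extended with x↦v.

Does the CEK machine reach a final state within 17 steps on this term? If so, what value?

[0] <C=((λx. (x x)) (λx. (x x))), E=∅, K=∅>
[1] <C=(λx. (x x)), E=∅, K=[arg]>
[2] <C=(λx. (x x)), E=∅, K=[fun]>
[3] <C=(x x), E={x↦clo(λx. (x x), ∅)}, K=∅>
[4] <C=x, E={x↦clo(λx. (x x), ∅)}, K=[arg]>
[5] <C=x, E={x↦clo(λx. (x x), ∅)}, K=[fun]>
… configuration repeats with period 3 (steps 3–5 recur indefinitely) …

Answer: DIVERGES (no final state within 17 steps)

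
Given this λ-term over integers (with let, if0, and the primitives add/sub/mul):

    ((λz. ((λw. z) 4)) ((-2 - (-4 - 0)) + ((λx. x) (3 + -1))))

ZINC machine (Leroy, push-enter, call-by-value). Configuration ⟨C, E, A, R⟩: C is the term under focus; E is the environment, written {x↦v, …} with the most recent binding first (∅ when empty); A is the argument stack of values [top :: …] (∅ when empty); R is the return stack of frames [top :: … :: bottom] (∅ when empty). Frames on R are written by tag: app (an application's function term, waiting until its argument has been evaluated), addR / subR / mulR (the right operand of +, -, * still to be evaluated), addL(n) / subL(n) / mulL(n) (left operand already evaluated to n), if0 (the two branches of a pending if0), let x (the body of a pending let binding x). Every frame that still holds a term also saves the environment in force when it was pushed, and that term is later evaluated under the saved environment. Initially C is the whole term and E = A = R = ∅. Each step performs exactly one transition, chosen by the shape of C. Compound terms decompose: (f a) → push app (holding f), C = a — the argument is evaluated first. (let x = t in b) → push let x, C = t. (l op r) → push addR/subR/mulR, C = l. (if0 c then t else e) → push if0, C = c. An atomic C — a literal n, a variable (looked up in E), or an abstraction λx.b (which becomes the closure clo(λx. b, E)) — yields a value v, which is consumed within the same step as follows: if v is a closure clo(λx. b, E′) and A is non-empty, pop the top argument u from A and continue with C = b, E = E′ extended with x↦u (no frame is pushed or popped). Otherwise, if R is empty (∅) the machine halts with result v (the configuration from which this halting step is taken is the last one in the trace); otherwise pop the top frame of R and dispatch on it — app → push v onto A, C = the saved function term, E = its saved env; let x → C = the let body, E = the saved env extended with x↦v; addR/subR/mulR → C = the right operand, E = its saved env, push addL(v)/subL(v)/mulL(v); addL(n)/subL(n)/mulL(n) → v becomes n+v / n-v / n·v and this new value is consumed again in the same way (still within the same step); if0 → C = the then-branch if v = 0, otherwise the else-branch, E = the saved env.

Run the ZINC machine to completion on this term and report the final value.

Answer: 4

Machine steps:
step 0: <C=((λz. ((λw. z) 4)) ((-2 - (-4 - 0)) + ((λx. x) (3 + -1)))), E=∅, A=∅, R=∅>
step 1: <C=((-2 - (-4 - 0)) + ((λx. x) (3 + -1))), E=∅, A=∅, R=[app]>
step 2: <C=(-2 - (-4 - 0)), E=∅, A=∅, R=[addR :: app]>
step 3: <C=-2, E=∅, A=∅, R=[subR :: addR :: app]>
step 4: <C=(-4 - 0), E=∅, A=∅, R=[subL(-2) :: addR :: app]>
step 5: <C=-4, E=∅, A=∅, R=[subR :: subL(-2) :: addR :: app]>
step 6: <C=0, E=∅, A=∅, R=[subL(-4) :: subL(-2) :: addR :: app]>
step 7: <C=((λx. x) (3 + -1)), E=∅, A=∅, R=[addL(2) :: app]>
step 8: <C=(3 + -1), E=∅, A=∅, R=[app :: addL(2) :: app]>
step 9: <C=3, E=∅, A=∅, R=[addR :: app :: addL(2) :: app]>
step 10: <C=-1, E=∅, A=∅, R=[addL(3) :: app :: addL(2) :: app]>
step 11: <C=(λx. x), E=∅, A=[2], R=[addL(2) :: app]>
step 12: <C=x, E={x↦2}, A=∅, R=[addL(2) :: app]>
step 13: <C=(λz. ((λw. z) 4)), E=∅, A=[4], R=∅>
step 14: <C=((λw. z) 4), E={z↦4}, A=∅, R=∅>
step 15: <C=4, E={z↦4}, A=∅, R=[app]>
step 16: <C=(λw. z), E={z↦4}, A=[4], R=∅>
step 17: <C=z, E={w↦4, z↦4}, A=∅, R=∅>
→ final value 4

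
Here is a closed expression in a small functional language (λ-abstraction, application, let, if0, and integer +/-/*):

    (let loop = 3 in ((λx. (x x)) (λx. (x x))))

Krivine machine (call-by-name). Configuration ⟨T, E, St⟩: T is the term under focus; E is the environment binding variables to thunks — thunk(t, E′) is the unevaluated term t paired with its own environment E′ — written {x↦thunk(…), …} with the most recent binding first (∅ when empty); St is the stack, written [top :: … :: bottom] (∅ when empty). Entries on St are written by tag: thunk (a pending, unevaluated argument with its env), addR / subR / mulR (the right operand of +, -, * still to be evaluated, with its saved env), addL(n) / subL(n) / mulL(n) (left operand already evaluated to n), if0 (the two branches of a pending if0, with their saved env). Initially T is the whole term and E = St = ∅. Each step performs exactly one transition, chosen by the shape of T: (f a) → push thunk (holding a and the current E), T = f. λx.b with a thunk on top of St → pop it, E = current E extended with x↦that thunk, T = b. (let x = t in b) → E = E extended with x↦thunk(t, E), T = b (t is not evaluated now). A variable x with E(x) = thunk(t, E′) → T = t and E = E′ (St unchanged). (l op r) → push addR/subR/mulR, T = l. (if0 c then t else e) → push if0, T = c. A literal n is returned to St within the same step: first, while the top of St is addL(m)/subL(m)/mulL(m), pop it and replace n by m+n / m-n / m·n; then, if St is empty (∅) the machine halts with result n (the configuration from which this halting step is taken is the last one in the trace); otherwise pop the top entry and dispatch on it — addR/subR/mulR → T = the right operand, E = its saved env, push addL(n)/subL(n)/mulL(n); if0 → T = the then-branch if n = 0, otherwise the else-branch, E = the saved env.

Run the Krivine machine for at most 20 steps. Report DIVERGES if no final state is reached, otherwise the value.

Answer: DIVERGES (no final state within 20 steps)

Derivation:
0. [T=(let loop = 3 in ((λx. (x x)) (λx. (x x)))) | E=∅ | St=∅]
1. [T=((λx. (x x)) (λx. (x x))) | E={loop↦thunk(3, ∅)} | St=∅]
2. [T=(λx. (x x)) | E={loop↦thunk(3, ∅)} | St=[thunk]]
3. [T=(x x) | E={x↦thunk((λx. (x x)), {loop↦thunk(3, ∅)}), loop↦thunk(3, ∅)} | St=∅]
4. [T=x | E={x↦thunk((λx. (x x)), {loop↦thunk(3, ∅)}), loop↦thunk(3, ∅)} | St=[thunk]]
5. [T=(λx. (x x)) | E={loop↦thunk(3, ∅)} | St=[thunk]]
6. [T=(x x) | E={x↦thunk(x, {x↦thunk((λx. (x x)), {loop↦thunk(3, ∅)}), loop↦thunk(3, ∅)}), loop↦thunk(3, ∅)} | St=∅]
7. [T=x | E={x↦thunk(x, {x↦thunk((λx. (x x)), {loop↦thunk(3, ∅)}), loop↦thunk(3, ∅)}), loop↦thunk(3, ∅)} | St=[thunk]]
8. [T=x | E={x↦thunk((λx. (x x)), {loop↦thunk(3, ∅)}), loop↦thunk(3, ∅)} | St=[thunk]]
9. [T=(λx. (x x)) | E={loop↦thunk(3, ∅)} | St=[thunk]]
10. [T=(x x) | E={x↦thunk(x, {x↦thunk(x, {x↦thunk((λx. (x x)), {loop↦thunk(3, ∅)}), loop↦thunk(3, ∅)}), loop↦thunk(3, ∅)}), loop↦thunk(3, ∅)} | St=∅]
11. [T=x | E={x↦thunk(x, {x↦thunk(x, {x↦thunk((λx. (x x)), {loop↦thunk(3, ∅)}), loop↦thunk(3, ∅)}), loop↦thunk(3, ∅)}), loop↦thunk(3, ∅)} | St=[thunk]]
12. [T=x | E={x↦thunk(x, {x↦thunk((λx. (x x)), {loop↦thunk(3, ∅)}), loop↦thunk(3, ∅)}), loop↦thunk(3, ∅)} | St=[thunk]]
13. [T=x | E={x↦thunk((λx. (x x)), {loop↦thunk(3, ∅)}), loop↦thunk(3, ∅)} | St=[thunk]]
14. [T=(λx. (x x)) | E={loop↦thunk(3, ∅)} | St=[thunk]]
15. [T=(x x) | E={x↦thunk(x, {x↦thunk(x, {x↦thunk(x, {x↦thunk((λx. (x x)), {loop↦thunk(3, ∅)}), loop↦thunk(3, ∅)}), loop↦thunk(3, ∅)}), loop↦thunk(3, ∅)}), loop↦thunk(3, ∅)} | St=∅]
16. [T=x | E={x↦thunk(x, {x↦thunk(x, {x↦thunk(x, {x↦thunk((λx. (x x)), {loop↦thunk(3, ∅)}), loop↦thunk(3, ∅)}), loop↦thunk(3, ∅)}), loop↦thunk(3, ∅)}), loop↦thunk(3, ∅)} | St=[thunk]]
17. [T=x | E={x↦thunk(x, {x↦thunk(x, {x↦thunk((λx. (x x)), {loop↦thunk(3, ∅)}), loop↦thunk(3, ∅)}), loop↦thunk(3, ∅)}), loop↦thunk(3, ∅)} | St=[thunk]]
18. [T=x | E={x↦thunk(x, {x↦thunk((λx. (x x)), {loop↦thunk(3, ∅)}), loop↦thunk(3, ∅)}), loop↦thunk(3, ∅)} | St=[thunk]]
19. [T=x | E={x↦thunk((λx. (x x)), {loop↦thunk(3, ∅)}), loop↦thunk(3, ∅)} | St=[thunk]]
20. [T=(λx. (x x)) | E={loop↦thunk(3, ∅)} | St=[thunk]]
→ 20 transitions taken and the configuration is still not final: no result within 20 steps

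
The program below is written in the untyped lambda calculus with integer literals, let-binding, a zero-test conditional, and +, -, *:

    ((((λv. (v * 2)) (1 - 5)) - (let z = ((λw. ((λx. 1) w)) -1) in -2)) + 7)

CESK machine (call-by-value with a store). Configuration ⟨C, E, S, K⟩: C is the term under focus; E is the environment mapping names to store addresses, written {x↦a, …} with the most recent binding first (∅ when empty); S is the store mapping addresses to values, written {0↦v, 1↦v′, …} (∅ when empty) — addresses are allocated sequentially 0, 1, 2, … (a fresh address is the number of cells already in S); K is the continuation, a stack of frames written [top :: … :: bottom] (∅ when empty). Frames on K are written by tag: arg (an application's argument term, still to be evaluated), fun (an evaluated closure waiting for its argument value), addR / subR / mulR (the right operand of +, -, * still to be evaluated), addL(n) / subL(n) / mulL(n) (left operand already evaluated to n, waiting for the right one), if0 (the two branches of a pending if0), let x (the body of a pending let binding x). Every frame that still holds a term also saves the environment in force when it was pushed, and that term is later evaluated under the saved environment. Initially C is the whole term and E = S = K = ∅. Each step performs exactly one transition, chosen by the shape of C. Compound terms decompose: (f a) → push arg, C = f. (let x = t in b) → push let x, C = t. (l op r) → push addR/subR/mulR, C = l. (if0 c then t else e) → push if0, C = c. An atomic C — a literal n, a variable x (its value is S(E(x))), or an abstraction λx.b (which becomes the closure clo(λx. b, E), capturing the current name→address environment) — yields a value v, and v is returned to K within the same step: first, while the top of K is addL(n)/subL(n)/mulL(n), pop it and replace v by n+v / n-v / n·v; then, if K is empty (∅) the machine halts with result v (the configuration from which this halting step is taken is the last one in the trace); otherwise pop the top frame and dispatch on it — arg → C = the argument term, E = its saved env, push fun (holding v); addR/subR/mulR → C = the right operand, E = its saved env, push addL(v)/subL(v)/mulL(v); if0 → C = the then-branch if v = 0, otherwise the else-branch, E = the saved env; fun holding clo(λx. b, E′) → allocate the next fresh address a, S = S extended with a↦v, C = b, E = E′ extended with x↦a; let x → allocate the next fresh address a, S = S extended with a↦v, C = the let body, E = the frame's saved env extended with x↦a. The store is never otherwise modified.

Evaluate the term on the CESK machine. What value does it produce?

Answer: 1

Machine steps:
[0] [C=((((λv. (v * 2)) (1 - 5)) - (let z = ((λw. ((λx. 1) w)) -1) in -2)) + 7) | E=∅ | S=∅ | K=∅]
[1] [C=(((λv. (v * 2)) (1 - 5)) - (let z = ((λw. ((λx. 1) w)) -1) in -2)) | E=∅ | S=∅ | K=[addR]]
[2] [C=((λv. (v * 2)) (1 - 5)) | E=∅ | S=∅ | K=[subR :: addR]]
[3] [C=(λv. (v * 2)) | E=∅ | S=∅ | K=[arg :: subR :: addR]]
[4] [C=(1 - 5) | E=∅ | S=∅ | K=[fun :: subR :: addR]]
[5] [C=1 | E=∅ | S=∅ | K=[subR :: fun :: subR :: addR]]
[6] [C=5 | E=∅ | S=∅ | K=[subL(1) :: fun :: subR :: addR]]
[7] [C=(v * 2) | E={v↦0} | S={0↦-4} | K=[subR :: addR]]
[8] [C=v | E={v↦0} | S={0↦-4} | K=[mulR :: subR :: addR]]
[9] [C=2 | E={v↦0} | S={0↦-4} | K=[mulL(-4) :: subR :: addR]]
[10] [C=(let z = ((λw. ((λx. 1) w)) -1) in -2) | E=∅ | S={0↦-4} | K=[subL(-8) :: addR]]
[11] [C=((λw. ((λx. 1) w)) -1) | E=∅ | S={0↦-4} | K=[let z :: subL(-8) :: addR]]
[12] [C=(λw. ((λx. 1) w)) | E=∅ | S={0↦-4} | K=[arg :: let z :: subL(-8) :: addR]]
[13] [C=-1 | E=∅ | S={0↦-4} | K=[fun :: let z :: subL(-8) :: addR]]
[14] [C=((λx. 1) w) | E={w↦1} | S={0↦-4, 1↦-1} | K=[let z :: subL(-8) :: addR]]
[15] [C=(λx. 1) | E={w↦1} | S={0↦-4, 1↦-1} | K=[arg :: let z :: subL(-8) :: addR]]
[16] [C=w | E={w↦1} | S={0↦-4, 1↦-1} | K=[fun :: let z :: subL(-8) :: addR]]
[17] [C=1 | E={x↦2, w↦1} | S={0↦-4, 1↦-1, 2↦-1} | K=[let z :: subL(-8) :: addR]]
[18] [C=-2 | E={z↦3} | S={0↦-4, 1↦-1, 2↦-1, 3↦1} | K=[subL(-8) :: addR]]
[19] [C=7 | E=∅ | S={0↦-4, 1↦-1, 2↦-1, 3↦1} | K=[addL(-6)]]
→ final value 1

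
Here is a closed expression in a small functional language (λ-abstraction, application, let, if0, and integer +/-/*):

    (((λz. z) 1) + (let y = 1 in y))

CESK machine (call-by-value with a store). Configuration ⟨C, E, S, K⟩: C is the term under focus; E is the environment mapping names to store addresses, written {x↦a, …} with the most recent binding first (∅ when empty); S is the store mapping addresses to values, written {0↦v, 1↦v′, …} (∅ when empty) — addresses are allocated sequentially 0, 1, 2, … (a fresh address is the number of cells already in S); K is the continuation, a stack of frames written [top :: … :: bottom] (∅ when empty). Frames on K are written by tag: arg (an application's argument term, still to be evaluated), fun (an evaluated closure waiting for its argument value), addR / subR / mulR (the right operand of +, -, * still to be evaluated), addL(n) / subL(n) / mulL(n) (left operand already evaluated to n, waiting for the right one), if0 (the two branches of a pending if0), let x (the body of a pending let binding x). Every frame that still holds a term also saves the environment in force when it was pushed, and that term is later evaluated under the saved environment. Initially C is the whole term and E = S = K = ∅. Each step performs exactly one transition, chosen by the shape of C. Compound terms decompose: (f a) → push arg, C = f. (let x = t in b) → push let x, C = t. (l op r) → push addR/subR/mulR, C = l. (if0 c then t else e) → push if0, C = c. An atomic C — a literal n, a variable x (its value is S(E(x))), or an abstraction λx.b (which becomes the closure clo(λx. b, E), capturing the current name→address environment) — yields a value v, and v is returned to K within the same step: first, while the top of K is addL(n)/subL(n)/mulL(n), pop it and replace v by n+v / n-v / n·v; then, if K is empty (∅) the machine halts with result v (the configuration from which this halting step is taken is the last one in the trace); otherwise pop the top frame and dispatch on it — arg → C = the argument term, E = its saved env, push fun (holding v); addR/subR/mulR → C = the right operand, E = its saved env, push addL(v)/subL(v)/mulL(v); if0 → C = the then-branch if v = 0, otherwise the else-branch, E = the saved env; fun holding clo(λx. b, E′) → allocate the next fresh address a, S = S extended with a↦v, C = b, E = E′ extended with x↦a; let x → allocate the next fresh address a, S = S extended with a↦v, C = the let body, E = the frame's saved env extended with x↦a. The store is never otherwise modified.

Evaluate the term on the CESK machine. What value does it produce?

t=0: ⟨C=(((λz. z) 1) + (let y = 1 in y)); E=∅; S=∅; K=∅⟩
t=1: ⟨C=((λz. z) 1); E=∅; S=∅; K=[addR]⟩
t=2: ⟨C=(λz. z); E=∅; S=∅; K=[arg :: addR]⟩
t=3: ⟨C=1; E=∅; S=∅; K=[fun :: addR]⟩
t=4: ⟨C=z; E={z↦0}; S={0↦1}; K=[addR]⟩
t=5: ⟨C=(let y = 1 in y); E=∅; S={0↦1}; K=[addL(1)]⟩
t=6: ⟨C=1; E=∅; S={0↦1}; K=[let y :: addL(1)]⟩
t=7: ⟨C=y; E={y↦1}; S={0↦1, 1↦1}; K=[addL(1)]⟩
→ final value 2

Answer: 2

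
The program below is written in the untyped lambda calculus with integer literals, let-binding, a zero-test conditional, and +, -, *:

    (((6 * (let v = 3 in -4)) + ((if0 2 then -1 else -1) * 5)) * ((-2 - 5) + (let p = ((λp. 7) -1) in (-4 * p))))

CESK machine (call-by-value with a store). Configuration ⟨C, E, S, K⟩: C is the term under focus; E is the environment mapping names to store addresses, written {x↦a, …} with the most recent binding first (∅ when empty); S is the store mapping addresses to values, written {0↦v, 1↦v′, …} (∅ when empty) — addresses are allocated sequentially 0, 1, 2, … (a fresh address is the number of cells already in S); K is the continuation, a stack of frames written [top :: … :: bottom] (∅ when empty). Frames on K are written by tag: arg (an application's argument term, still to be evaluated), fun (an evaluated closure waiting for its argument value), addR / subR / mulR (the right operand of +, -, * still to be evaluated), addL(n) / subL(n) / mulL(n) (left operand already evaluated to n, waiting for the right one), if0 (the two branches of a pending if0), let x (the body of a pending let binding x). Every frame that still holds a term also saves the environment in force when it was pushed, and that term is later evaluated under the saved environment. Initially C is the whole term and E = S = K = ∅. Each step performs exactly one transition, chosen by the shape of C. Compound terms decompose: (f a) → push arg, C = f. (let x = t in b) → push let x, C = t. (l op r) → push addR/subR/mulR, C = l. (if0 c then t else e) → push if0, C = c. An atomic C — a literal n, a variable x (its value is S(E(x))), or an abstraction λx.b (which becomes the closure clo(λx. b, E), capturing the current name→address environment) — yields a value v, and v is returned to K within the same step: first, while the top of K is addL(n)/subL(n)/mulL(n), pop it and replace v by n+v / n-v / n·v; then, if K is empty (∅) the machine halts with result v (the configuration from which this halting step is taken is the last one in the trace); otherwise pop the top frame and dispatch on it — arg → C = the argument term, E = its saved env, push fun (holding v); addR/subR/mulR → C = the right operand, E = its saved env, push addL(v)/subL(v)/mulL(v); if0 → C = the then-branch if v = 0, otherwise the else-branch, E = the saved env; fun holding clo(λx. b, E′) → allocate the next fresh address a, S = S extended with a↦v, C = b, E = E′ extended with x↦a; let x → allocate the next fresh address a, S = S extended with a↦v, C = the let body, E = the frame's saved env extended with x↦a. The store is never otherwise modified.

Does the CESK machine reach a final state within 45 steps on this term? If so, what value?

step 0: <C=(((6 * (let v = 3 in -4)) + ((if0 2 then -1 else -1) * 5)) * ((-2 - 5) + (let p = ((λp. 7) -1) in (-4 * p)))), E=∅, S=∅, K=∅>
step 1: <C=((6 * (let v = 3 in -4)) + ((if0 2 then -1 else -1) * 5)), E=∅, S=∅, K=[mulR]>
step 2: <C=(6 * (let v = 3 in -4)), E=∅, S=∅, K=[addR :: mulR]>
step 3: <C=6, E=∅, S=∅, K=[mulR :: addR :: mulR]>
step 4: <C=(let v = 3 in -4), E=∅, S=∅, K=[mulL(6) :: addR :: mulR]>
step 5: <C=3, E=∅, S=∅, K=[let v :: mulL(6) :: addR :: mulR]>
step 6: <C=-4, E={v↦0}, S={0↦3}, K=[mulL(6) :: addR :: mulR]>
step 7: <C=((if0 2 then -1 else -1) * 5), E=∅, S={0↦3}, K=[addL(-24) :: mulR]>
step 8: <C=(if0 2 then -1 else -1), E=∅, S={0↦3}, K=[mulR :: addL(-24) :: mulR]>
step 9: <C=2, E=∅, S={0↦3}, K=[if0 :: mulR :: addL(-24) :: mulR]>
step 10: <C=-1, E=∅, S={0↦3}, K=[mulR :: addL(-24) :: mulR]>
step 11: <C=5, E=∅, S={0↦3}, K=[mulL(-1) :: addL(-24) :: mulR]>
step 12: <C=((-2 - 5) + (let p = ((λp. 7) -1) in (-4 * p))), E=∅, S={0↦3}, K=[mulL(-29)]>
step 13: <C=(-2 - 5), E=∅, S={0↦3}, K=[addR :: mulL(-29)]>
step 14: <C=-2, E=∅, S={0↦3}, K=[subR :: addR :: mulL(-29)]>
step 15: <C=5, E=∅, S={0↦3}, K=[subL(-2) :: addR :: mulL(-29)]>
step 16: <C=(let p = ((λp. 7) -1) in (-4 * p)), E=∅, S={0↦3}, K=[addL(-7) :: mulL(-29)]>
step 17: <C=((λp. 7) -1), E=∅, S={0↦3}, K=[let p :: addL(-7) :: mulL(-29)]>
step 18: <C=(λp. 7), E=∅, S={0↦3}, K=[arg :: let p :: addL(-7) :: mulL(-29)]>
step 19: <C=-1, E=∅, S={0↦3}, K=[fun :: let p :: addL(-7) :: mulL(-29)]>
step 20: <C=7, E={p↦1}, S={0↦3, 1↦-1}, K=[let p :: addL(-7) :: mulL(-29)]>
step 21: <C=(-4 * p), E={p↦2}, S={0↦3, 1↦-1, 2↦7}, K=[addL(-7) :: mulL(-29)]>
step 22: <C=-4, E={p↦2}, S={0↦3, 1↦-1, 2↦7}, K=[mulR :: addL(-7) :: mulL(-29)]>
step 23: <C=p, E={p↦2}, S={0↦3, 1↦-1, 2↦7}, K=[mulL(-4) :: addL(-7) :: mulL(-29)]>
→ final value 1015

Answer: 1015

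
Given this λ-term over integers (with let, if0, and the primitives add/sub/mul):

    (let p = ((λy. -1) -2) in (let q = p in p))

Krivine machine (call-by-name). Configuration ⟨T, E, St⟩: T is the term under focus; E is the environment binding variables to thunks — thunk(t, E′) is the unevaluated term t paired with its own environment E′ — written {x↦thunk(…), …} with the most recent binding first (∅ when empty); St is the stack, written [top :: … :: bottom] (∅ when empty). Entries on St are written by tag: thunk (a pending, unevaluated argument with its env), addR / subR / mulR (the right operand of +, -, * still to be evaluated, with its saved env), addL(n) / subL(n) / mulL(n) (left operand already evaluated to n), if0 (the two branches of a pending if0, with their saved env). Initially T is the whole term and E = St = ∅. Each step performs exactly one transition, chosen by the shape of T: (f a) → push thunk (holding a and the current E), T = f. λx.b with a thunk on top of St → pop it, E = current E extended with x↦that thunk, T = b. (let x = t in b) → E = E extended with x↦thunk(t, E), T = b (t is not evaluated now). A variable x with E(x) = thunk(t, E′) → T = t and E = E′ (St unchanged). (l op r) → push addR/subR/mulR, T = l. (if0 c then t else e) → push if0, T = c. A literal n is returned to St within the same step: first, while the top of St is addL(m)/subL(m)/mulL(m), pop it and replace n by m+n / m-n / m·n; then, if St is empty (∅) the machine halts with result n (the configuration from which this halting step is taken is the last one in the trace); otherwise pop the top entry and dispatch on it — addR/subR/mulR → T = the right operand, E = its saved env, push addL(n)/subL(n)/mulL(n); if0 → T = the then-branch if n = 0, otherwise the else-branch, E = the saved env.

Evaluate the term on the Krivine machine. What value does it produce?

Answer: -1

Derivation:
[0] <T=(let p = ((λy. -1) -2) in (let q = p in p)), E=∅, St=∅>
[1] <T=(let q = p in p), E={p↦thunk(((λy. -1) -2), ∅)}, St=∅>
[2] <T=p, E={q↦thunk(p, {p↦thunk(((λy. -1) -2), ∅)}), p↦thunk(((λy. -1) -2), ∅)}, St=∅>
[3] <T=((λy. -1) -2), E=∅, St=∅>
[4] <T=(λy. -1), E=∅, St=[thunk]>
[5] <T=-1, E={y↦thunk(-2, ∅)}, St=∅>
→ final value -1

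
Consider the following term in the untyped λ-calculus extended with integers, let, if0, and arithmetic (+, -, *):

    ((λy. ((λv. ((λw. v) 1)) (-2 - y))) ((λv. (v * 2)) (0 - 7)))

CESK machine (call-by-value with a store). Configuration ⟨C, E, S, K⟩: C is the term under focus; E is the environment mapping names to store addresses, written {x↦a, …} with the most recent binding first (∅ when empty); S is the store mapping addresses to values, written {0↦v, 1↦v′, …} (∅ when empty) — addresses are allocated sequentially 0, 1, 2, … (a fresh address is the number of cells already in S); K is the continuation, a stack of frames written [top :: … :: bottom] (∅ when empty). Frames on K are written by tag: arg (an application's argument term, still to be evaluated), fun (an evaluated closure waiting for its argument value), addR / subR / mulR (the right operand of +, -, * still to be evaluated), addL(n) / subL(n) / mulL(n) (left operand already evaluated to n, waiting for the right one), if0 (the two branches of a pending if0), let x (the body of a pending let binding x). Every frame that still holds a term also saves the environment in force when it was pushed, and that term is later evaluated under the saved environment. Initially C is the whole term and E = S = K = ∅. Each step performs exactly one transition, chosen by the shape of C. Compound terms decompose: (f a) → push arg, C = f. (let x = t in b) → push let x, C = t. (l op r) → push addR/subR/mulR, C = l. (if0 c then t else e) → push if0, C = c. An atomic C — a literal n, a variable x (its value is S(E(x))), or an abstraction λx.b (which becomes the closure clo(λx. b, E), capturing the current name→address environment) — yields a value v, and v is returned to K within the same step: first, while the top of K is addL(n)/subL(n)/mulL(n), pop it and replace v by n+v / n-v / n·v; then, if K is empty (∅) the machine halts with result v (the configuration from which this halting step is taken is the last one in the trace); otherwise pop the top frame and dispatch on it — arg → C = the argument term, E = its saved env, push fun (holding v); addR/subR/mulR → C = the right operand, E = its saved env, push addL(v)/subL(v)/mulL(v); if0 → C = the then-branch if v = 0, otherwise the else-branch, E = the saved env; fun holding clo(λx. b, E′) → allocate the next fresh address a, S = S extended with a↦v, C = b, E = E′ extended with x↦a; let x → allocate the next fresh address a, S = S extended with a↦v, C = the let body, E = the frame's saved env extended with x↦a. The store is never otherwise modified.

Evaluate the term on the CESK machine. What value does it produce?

t=0: ⟨C=((λy. ((λv. ((λw. v) 1)) (-2 - y))) ((λv. (v * 2)) (0 - 7))); E=∅; S=∅; K=∅⟩
t=1: ⟨C=(λy. ((λv. ((λw. v) 1)) (-2 - y))); E=∅; S=∅; K=[arg]⟩
t=2: ⟨C=((λv. (v * 2)) (0 - 7)); E=∅; S=∅; K=[fun]⟩
t=3: ⟨C=(λv. (v * 2)); E=∅; S=∅; K=[arg :: fun]⟩
t=4: ⟨C=(0 - 7); E=∅; S=∅; K=[fun :: fun]⟩
t=5: ⟨C=0; E=∅; S=∅; K=[subR :: fun :: fun]⟩
t=6: ⟨C=7; E=∅; S=∅; K=[subL(0) :: fun :: fun]⟩
t=7: ⟨C=(v * 2); E={v↦0}; S={0↦-7}; K=[fun]⟩
t=8: ⟨C=v; E={v↦0}; S={0↦-7}; K=[mulR :: fun]⟩
t=9: ⟨C=2; E={v↦0}; S={0↦-7}; K=[mulL(-7) :: fun]⟩
t=10: ⟨C=((λv. ((λw. v) 1)) (-2 - y)); E={y↦1}; S={0↦-7, 1↦-14}; K=∅⟩
t=11: ⟨C=(λv. ((λw. v) 1)); E={y↦1}; S={0↦-7, 1↦-14}; K=[arg]⟩
t=12: ⟨C=(-2 - y); E={y↦1}; S={0↦-7, 1↦-14}; K=[fun]⟩
t=13: ⟨C=-2; E={y↦1}; S={0↦-7, 1↦-14}; K=[subR :: fun]⟩
t=14: ⟨C=y; E={y↦1}; S={0↦-7, 1↦-14}; K=[subL(-2) :: fun]⟩
t=15: ⟨C=((λw. v) 1); E={v↦2, y↦1}; S={0↦-7, 1↦-14, 2↦12}; K=∅⟩
t=16: ⟨C=(λw. v); E={v↦2, y↦1}; S={0↦-7, 1↦-14, 2↦12}; K=[arg]⟩
t=17: ⟨C=1; E={v↦2, y↦1}; S={0↦-7, 1↦-14, 2↦12}; K=[fun]⟩
t=18: ⟨C=v; E={w↦3, v↦2, y↦1}; S={0↦-7, 1↦-14, 2↦12, 3↦1}; K=∅⟩
→ final value 12

Answer: 12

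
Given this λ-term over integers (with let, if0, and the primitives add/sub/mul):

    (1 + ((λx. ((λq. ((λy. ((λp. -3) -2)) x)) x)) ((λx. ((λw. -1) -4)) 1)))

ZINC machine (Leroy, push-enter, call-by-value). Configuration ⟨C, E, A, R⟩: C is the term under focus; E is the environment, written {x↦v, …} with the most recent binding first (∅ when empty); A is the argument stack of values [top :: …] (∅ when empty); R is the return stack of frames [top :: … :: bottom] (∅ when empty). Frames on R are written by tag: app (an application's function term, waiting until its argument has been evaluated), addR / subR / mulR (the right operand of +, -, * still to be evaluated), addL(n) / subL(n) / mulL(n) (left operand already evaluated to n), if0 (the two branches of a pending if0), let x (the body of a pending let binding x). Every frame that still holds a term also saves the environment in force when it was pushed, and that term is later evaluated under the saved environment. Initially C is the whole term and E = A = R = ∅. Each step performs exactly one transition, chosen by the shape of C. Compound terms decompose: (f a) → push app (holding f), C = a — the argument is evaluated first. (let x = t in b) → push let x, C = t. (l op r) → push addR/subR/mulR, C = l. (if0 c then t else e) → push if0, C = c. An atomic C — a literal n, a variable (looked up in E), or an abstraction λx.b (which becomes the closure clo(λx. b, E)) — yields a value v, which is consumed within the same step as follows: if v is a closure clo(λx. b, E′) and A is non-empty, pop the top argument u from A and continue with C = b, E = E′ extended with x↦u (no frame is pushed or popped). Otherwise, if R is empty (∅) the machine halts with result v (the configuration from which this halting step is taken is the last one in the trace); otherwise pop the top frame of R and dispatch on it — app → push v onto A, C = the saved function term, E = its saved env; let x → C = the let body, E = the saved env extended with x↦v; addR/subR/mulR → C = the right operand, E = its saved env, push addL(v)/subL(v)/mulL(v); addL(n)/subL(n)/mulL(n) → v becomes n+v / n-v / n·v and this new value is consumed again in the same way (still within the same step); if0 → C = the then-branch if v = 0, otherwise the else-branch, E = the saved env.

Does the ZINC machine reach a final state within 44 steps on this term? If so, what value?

Answer: -2

Derivation:
0. ⟨C=(1 + ((λx. ((λq. ((λy. ((λp. -3) -2)) x)) x)) ((λx. ((λw. -1) -4)) 1))); E=∅; A=∅; R=∅⟩
1. ⟨C=1; E=∅; A=∅; R=[addR]⟩
2. ⟨C=((λx. ((λq. ((λy. ((λp. -3) -2)) x)) x)) ((λx. ((λw. -1) -4)) 1)); E=∅; A=∅; R=[addL(1)]⟩
3. ⟨C=((λx. ((λw. -1) -4)) 1); E=∅; A=∅; R=[app :: addL(1)]⟩
4. ⟨C=1; E=∅; A=∅; R=[app :: app :: addL(1)]⟩
5. ⟨C=(λx. ((λw. -1) -4)); E=∅; A=[1]; R=[app :: addL(1)]⟩
6. ⟨C=((λw. -1) -4); E={x↦1}; A=∅; R=[app :: addL(1)]⟩
7. ⟨C=-4; E={x↦1}; A=∅; R=[app :: app :: addL(1)]⟩
8. ⟨C=(λw. -1); E={x↦1}; A=[-4]; R=[app :: addL(1)]⟩
9. ⟨C=-1; E={w↦-4, x↦1}; A=∅; R=[app :: addL(1)]⟩
10. ⟨C=(λx. ((λq. ((λy. ((λp. -3) -2)) x)) x)); E=∅; A=[-1]; R=[addL(1)]⟩
11. ⟨C=((λq. ((λy. ((λp. -3) -2)) x)) x); E={x↦-1}; A=∅; R=[addL(1)]⟩
12. ⟨C=x; E={x↦-1}; A=∅; R=[app :: addL(1)]⟩
13. ⟨C=(λq. ((λy. ((λp. -3) -2)) x)); E={x↦-1}; A=[-1]; R=[addL(1)]⟩
14. ⟨C=((λy. ((λp. -3) -2)) x); E={q↦-1, x↦-1}; A=∅; R=[addL(1)]⟩
15. ⟨C=x; E={q↦-1, x↦-1}; A=∅; R=[app :: addL(1)]⟩
16. ⟨C=(λy. ((λp. -3) -2)); E={q↦-1, x↦-1}; A=[-1]; R=[addL(1)]⟩
17. ⟨C=((λp. -3) -2); E={y↦-1, q↦-1, x↦-1}; A=∅; R=[addL(1)]⟩
18. ⟨C=-2; E={y↦-1, q↦-1, x↦-1}; A=∅; R=[app :: addL(1)]⟩
19. ⟨C=(λp. -3); E={y↦-1, q↦-1, x↦-1}; A=[-2]; R=[addL(1)]⟩
20. ⟨C=-3; E={p↦-2, y↦-1, q↦-1, x↦-1}; A=∅; R=[addL(1)]⟩
→ final value -2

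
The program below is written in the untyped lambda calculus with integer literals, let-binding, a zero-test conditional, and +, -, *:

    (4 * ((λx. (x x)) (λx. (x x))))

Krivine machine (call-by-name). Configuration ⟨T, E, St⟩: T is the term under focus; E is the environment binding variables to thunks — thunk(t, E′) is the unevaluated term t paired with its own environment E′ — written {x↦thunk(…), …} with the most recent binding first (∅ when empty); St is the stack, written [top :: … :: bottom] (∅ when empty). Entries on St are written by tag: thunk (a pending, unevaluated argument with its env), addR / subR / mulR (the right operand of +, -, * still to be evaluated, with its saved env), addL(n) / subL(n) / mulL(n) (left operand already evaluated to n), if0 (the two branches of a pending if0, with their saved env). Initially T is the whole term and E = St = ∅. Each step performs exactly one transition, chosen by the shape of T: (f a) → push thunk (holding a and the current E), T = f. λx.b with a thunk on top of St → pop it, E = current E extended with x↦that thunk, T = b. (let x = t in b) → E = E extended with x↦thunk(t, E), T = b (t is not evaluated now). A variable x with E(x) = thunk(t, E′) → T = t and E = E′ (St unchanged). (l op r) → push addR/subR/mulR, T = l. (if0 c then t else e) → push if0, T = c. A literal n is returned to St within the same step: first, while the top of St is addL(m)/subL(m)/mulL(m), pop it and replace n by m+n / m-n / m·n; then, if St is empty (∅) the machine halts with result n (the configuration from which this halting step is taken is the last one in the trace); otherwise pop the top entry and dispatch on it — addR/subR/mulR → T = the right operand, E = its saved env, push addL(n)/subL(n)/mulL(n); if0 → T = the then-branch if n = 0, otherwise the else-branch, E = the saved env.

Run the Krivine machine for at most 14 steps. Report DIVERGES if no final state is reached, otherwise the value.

0. <T=(4 * ((λx. (x x)) (λx. (x x)))), E=∅, St=∅>
1. <T=4, E=∅, St=[mulR]>
2. <T=((λx. (x x)) (λx. (x x))), E=∅, St=[mulL(4)]>
3. <T=(λx. (x x)), E=∅, St=[thunk :: mulL(4)]>
4. <T=(x x), E={x↦thunk((λx. (x x)), ∅)}, St=[mulL(4)]>
5. <T=x, E={x↦thunk((λx. (x x)), ∅)}, St=[thunk :: mulL(4)]>
6. <T=(λx. (x x)), E=∅, St=[thunk :: mulL(4)]>
7. <T=(x x), E={x↦thunk(x, {x↦thunk((λx. (x x)), ∅)})}, St=[mulL(4)]>
8. <T=x, E={x↦thunk(x, {x↦thunk((λx. (x x)), ∅)})}, St=[thunk :: mulL(4)]>
9. <T=x, E={x↦thunk((λx. (x x)), ∅)}, St=[thunk :: mulL(4)]>
10. <T=(λx. (x x)), E=∅, St=[thunk :: mulL(4)]>
11. <T=(x x), E={x↦thunk(x, {x↦thunk(x, {x↦thunk((λx. (x x)), ∅)})})}, St=[mulL(4)]>
12. <T=x, E={x↦thunk(x, {x↦thunk(x, {x↦thunk((λx. (x x)), ∅)})})}, St=[thunk :: mulL(4)]>
13. <T=x, E={x↦thunk(x, {x↦thunk((λx. (x x)), ∅)})}, St=[thunk :: mulL(4)]>
14. <T=x, E={x↦thunk((λx. (x x)), ∅)}, St=[thunk :: mulL(4)]>
→ 14 transitions taken and the configuration is still not final: no result within 14 steps

Answer: DIVERGES (no final state within 14 steps)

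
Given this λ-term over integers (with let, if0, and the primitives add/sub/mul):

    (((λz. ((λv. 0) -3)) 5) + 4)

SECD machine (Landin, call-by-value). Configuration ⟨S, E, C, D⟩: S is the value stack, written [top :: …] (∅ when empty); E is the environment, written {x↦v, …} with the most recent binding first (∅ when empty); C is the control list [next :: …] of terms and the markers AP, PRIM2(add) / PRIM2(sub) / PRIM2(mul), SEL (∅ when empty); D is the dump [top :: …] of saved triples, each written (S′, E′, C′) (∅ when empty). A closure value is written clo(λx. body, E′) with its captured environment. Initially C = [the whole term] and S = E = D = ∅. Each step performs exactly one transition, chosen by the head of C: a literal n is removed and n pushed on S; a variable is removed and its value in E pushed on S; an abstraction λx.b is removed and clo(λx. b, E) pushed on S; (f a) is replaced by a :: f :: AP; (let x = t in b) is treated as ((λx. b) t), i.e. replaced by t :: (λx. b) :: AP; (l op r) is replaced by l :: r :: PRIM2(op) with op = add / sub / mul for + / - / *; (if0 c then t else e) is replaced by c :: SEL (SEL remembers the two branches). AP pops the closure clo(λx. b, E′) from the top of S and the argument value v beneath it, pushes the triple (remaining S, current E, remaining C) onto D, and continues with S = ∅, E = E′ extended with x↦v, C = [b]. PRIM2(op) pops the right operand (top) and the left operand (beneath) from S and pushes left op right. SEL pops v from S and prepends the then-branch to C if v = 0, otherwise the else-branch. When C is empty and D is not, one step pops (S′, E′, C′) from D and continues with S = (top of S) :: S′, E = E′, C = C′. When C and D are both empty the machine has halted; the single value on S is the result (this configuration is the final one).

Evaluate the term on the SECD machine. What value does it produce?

t=0: ⟨S=∅; E=∅; C=[(((λz. ((λv. 0) -3)) 5) + 4)]; D=∅⟩
t=1: ⟨S=∅; E=∅; C=[((λz. ((λv. 0) -3)) 5) :: 4 :: PRIM2(add)]; D=∅⟩
t=2: ⟨S=∅; E=∅; C=[5 :: (λz. ((λv. 0) -3)) :: AP :: 4 :: PRIM2(add)]; D=∅⟩
t=3: ⟨S=[5]; E=∅; C=[(λz. ((λv. 0) -3)) :: AP :: 4 :: PRIM2(add)]; D=∅⟩
t=4: ⟨S=[clo(λz. ((λv. 0) -3), ∅) :: 5]; E=∅; C=[AP :: 4 :: PRIM2(add)]; D=∅⟩
t=5: ⟨S=∅; E={z↦5}; C=[((λv. 0) -3)]; D=[(∅, ∅, [4 :: PRIM2(add)])]⟩
t=6: ⟨S=∅; E={z↦5}; C=[-3 :: (λv. 0) :: AP]; D=[(∅, ∅, [4 :: PRIM2(add)])]⟩
t=7: ⟨S=[-3]; E={z↦5}; C=[(λv. 0) :: AP]; D=[(∅, ∅, [4 :: PRIM2(add)])]⟩
t=8: ⟨S=[clo(λv. 0, {z↦5}) :: -3]; E={z↦5}; C=[AP]; D=[(∅, ∅, [4 :: PRIM2(add)])]⟩
t=9: ⟨S=∅; E={v↦-3, z↦5}; C=[0]; D=[(∅, {z↦5}, ∅) :: (∅, ∅, [4 :: PRIM2(add)])]⟩
t=10: ⟨S=[0]; E={v↦-3, z↦5}; C=∅; D=[(∅, {z↦5}, ∅) :: (∅, ∅, [4 :: PRIM2(add)])]⟩
t=11: ⟨S=[0]; E={z↦5}; C=∅; D=[(∅, ∅, [4 :: PRIM2(add)])]⟩
t=12: ⟨S=[0]; E=∅; C=[4 :: PRIM2(add)]; D=∅⟩
t=13: ⟨S=[4 :: 0]; E=∅; C=[PRIM2(add)]; D=∅⟩
t=14: ⟨S=[4]; E=∅; C=∅; D=∅⟩
→ final value 4

Answer: 4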